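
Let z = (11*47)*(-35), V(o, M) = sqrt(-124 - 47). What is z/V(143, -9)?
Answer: 18095*I*sqrt(19)/57 ≈ 1383.8*I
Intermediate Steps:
V(o, M) = 3*I*sqrt(19) (V(o, M) = sqrt(-171) = 3*I*sqrt(19))
z = -18095 (z = 517*(-35) = -18095)
z/V(143, -9) = -18095*(-I*sqrt(19)/57) = -(-18095)*I*sqrt(19)/57 = 18095*I*sqrt(19)/57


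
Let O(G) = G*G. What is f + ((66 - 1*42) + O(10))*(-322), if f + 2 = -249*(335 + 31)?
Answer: -131064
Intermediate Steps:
O(G) = G²
f = -91136 (f = -2 - 249*(335 + 31) = -2 - 249*366 = -2 - 91134 = -91136)
f + ((66 - 1*42) + O(10))*(-322) = -91136 + ((66 - 1*42) + 10²)*(-322) = -91136 + ((66 - 42) + 100)*(-322) = -91136 + (24 + 100)*(-322) = -91136 + 124*(-322) = -91136 - 39928 = -131064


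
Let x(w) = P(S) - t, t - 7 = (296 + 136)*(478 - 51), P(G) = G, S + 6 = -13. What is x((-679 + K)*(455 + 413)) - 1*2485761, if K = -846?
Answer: -2670251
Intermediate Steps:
S = -19 (S = -6 - 13 = -19)
t = 184471 (t = 7 + (296 + 136)*(478 - 51) = 7 + 432*427 = 7 + 184464 = 184471)
x(w) = -184490 (x(w) = -19 - 1*184471 = -19 - 184471 = -184490)
x((-679 + K)*(455 + 413)) - 1*2485761 = -184490 - 1*2485761 = -184490 - 2485761 = -2670251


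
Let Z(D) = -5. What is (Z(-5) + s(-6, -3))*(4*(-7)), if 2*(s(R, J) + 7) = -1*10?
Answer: 476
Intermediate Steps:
s(R, J) = -12 (s(R, J) = -7 + (-1*10)/2 = -7 + (½)*(-10) = -7 - 5 = -12)
(Z(-5) + s(-6, -3))*(4*(-7)) = (-5 - 12)*(4*(-7)) = -17*(-28) = 476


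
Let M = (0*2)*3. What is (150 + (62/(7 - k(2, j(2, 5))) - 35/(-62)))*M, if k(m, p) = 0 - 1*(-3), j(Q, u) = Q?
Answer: 0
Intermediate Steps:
k(m, p) = 3 (k(m, p) = 0 + 3 = 3)
M = 0 (M = 0*3 = 0)
(150 + (62/(7 - k(2, j(2, 5))) - 35/(-62)))*M = (150 + (62/(7 - 1*3) - 35/(-62)))*0 = (150 + (62/(7 - 3) - 35*(-1/62)))*0 = (150 + (62/4 + 35/62))*0 = (150 + (62*(1/4) + 35/62))*0 = (150 + (31/2 + 35/62))*0 = (150 + 498/31)*0 = (5148/31)*0 = 0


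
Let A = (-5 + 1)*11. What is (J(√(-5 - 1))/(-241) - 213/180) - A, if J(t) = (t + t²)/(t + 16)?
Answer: 11*(-900584*I + 56279*√6)/(14460*(√6 - 16*I)) ≈ 42.818 - 0.00085345*I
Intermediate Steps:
J(t) = (t + t²)/(16 + t)
A = -44 (A = -4*11 = -44)
(J(√(-5 - 1))/(-241) - 213/180) - A = ((√(-5 - 1)*(1 + √(-5 - 1))/(16 + √(-5 - 1)))/(-241) - 213/180) - 1*(-44) = ((√(-6)*(1 + √(-6))/(16 + √(-6)))*(-1/241) - 213*1/180) + 44 = (((I*√6)*(1 + I*√6)/(16 + I*√6))*(-1/241) - 71/60) + 44 = ((I*√6*(1 + I*√6)/(16 + I*√6))*(-1/241) - 71/60) + 44 = (-I*√6*(1 + I*√6)/(241*(16 + I*√6)) - 71/60) + 44 = (-71/60 - I*√6*(1 + I*√6)/(241*(16 + I*√6))) + 44 = 2569/60 - I*√6*(1 + I*√6)/(241*(16 + I*√6))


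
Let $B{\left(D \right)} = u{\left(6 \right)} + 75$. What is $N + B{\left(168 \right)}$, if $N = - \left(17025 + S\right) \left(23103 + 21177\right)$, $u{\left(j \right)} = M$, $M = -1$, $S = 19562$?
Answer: $-1620072286$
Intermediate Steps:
$u{\left(j \right)} = -1$
$B{\left(D \right)} = 74$ ($B{\left(D \right)} = -1 + 75 = 74$)
$N = -1620072360$ ($N = - \left(17025 + 19562\right) \left(23103 + 21177\right) = - 36587 \cdot 44280 = \left(-1\right) 1620072360 = -1620072360$)
$N + B{\left(168 \right)} = -1620072360 + 74 = -1620072286$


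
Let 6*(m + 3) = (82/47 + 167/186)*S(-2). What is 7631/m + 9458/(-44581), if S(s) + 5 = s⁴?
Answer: 17843129983382/4313434655 ≈ 4136.6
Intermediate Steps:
S(s) = -5 + s⁴
m = 96755/52452 (m = -3 + ((82/47 + 167/186)*(-5 + (-2)⁴))/6 = -3 + ((82*(1/47) + 167*(1/186))*(-5 + 16))/6 = -3 + ((82/47 + 167/186)*11)/6 = -3 + ((23101/8742)*11)/6 = -3 + (⅙)*(254111/8742) = -3 + 254111/52452 = 96755/52452 ≈ 1.8446)
7631/m + 9458/(-44581) = 7631/(96755/52452) + 9458/(-44581) = 7631*(52452/96755) + 9458*(-1/44581) = 400261212/96755 - 9458/44581 = 17843129983382/4313434655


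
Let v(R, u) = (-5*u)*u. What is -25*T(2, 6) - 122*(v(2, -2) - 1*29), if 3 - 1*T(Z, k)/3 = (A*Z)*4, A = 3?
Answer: 7553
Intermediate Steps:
T(Z, k) = 9 - 36*Z (T(Z, k) = 9 - 3*3*Z*4 = 9 - 36*Z)
v(R, u) = -5*u**2
-25*T(2, 6) - 122*(v(2, -2) - 1*29) = -25*(9 - 36*2) - 122*(-5*(-2)**2 - 1*29) = -25*(9 - 72) - 122*(-5*4 - 29) = -25*(-63) - 122*(-20 - 29) = 1575 - 122*(-49) = 1575 + 5978 = 7553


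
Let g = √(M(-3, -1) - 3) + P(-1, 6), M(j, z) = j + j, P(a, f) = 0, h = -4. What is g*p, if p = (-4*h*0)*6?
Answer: 0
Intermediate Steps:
M(j, z) = 2*j
p = 0 (p = (-4*(-4)*0)*6 = (16*0)*6 = 0*6 = 0)
g = 3*I (g = √(2*(-3) - 3) + 0 = √(-6 - 3) + 0 = √(-9) + 0 = 3*I + 0 = 3*I ≈ 3.0*I)
g*p = (3*I)*0 = 0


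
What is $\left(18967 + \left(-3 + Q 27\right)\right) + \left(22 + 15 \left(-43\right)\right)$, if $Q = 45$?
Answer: $19556$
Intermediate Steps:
$\left(18967 + \left(-3 + Q 27\right)\right) + \left(22 + 15 \left(-43\right)\right) = \left(18967 + \left(-3 + 45 \cdot 27\right)\right) + \left(22 + 15 \left(-43\right)\right) = \left(18967 + \left(-3 + 1215\right)\right) + \left(22 - 645\right) = \left(18967 + 1212\right) - 623 = 20179 - 623 = 19556$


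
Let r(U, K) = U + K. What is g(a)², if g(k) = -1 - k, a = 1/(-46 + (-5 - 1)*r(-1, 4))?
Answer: 3969/4096 ≈ 0.96899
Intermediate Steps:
r(U, K) = K + U
a = -1/64 (a = 1/(-46 + (-5 - 1)*(4 - 1)) = 1/(-46 - 6*3) = 1/(-46 - 18) = 1/(-64) = -1/64 ≈ -0.015625)
g(a)² = (-1 - 1*(-1/64))² = (-1 + 1/64)² = (-63/64)² = 3969/4096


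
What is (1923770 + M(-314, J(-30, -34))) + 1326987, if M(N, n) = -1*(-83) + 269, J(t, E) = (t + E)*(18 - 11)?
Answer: 3251109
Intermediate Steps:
J(t, E) = 7*E + 7*t (J(t, E) = (E + t)*7 = 7*E + 7*t)
M(N, n) = 352 (M(N, n) = 83 + 269 = 352)
(1923770 + M(-314, J(-30, -34))) + 1326987 = (1923770 + 352) + 1326987 = 1924122 + 1326987 = 3251109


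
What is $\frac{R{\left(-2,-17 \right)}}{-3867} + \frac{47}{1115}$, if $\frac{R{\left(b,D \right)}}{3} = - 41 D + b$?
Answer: $- \frac{714342}{1437235} \approx -0.49703$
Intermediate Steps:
$R{\left(b,D \right)} = - 123 D + 3 b$ ($R{\left(b,D \right)} = 3 \left(- 41 D + b\right) = 3 \left(b - 41 D\right) = - 123 D + 3 b$)
$\frac{R{\left(-2,-17 \right)}}{-3867} + \frac{47}{1115} = \frac{\left(-123\right) \left(-17\right) + 3 \left(-2\right)}{-3867} + \frac{47}{1115} = \left(2091 - 6\right) \left(- \frac{1}{3867}\right) + 47 \cdot \frac{1}{1115} = 2085 \left(- \frac{1}{3867}\right) + \frac{47}{1115} = - \frac{695}{1289} + \frac{47}{1115} = - \frac{714342}{1437235}$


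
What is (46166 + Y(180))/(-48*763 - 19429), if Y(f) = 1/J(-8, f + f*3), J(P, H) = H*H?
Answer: -23932454401/29057875200 ≈ -0.82361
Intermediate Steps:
J(P, H) = H²
Y(f) = 1/(16*f²) (Y(f) = 1/((f + f*3)²) = 1/((f + 3*f)²) = 1/((4*f)²) = 1/(16*f²))
(46166 + Y(180))/(-48*763 - 19429) = (46166 + (1/16)/180²)/(-48*763 - 19429) = (46166 + (1/16)*(1/32400))/(-36624 - 19429) = (46166 + 1/518400)/(-56053) = (23932454401/518400)*(-1/56053) = -23932454401/29057875200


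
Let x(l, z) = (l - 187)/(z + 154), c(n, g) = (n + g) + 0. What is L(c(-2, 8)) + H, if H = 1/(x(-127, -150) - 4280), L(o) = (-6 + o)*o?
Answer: -2/8717 ≈ -0.00022944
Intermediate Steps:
c(n, g) = g + n (c(n, g) = (g + n) + 0 = g + n)
L(o) = o*(-6 + o)
x(l, z) = (-187 + l)/(154 + z)
H = -2/8717 (H = 1/((-187 - 127)/(154 - 150) - 4280) = 1/(-314/4 - 4280) = 1/((¼)*(-314) - 4280) = 1/(-157/2 - 4280) = 1/(-8717/2) = -2/8717 ≈ -0.00022944)
L(c(-2, 8)) + H = (8 - 2)*(-6 + (8 - 2)) - 2/8717 = 6*(-6 + 6) - 2/8717 = 6*0 - 2/8717 = 0 - 2/8717 = -2/8717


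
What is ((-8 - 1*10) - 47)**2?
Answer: 4225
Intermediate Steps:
((-8 - 1*10) - 47)**2 = ((-8 - 10) - 47)**2 = (-18 - 47)**2 = (-65)**2 = 4225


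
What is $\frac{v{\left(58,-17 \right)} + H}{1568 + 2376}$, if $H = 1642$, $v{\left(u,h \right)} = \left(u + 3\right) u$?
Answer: $\frac{1295}{986} \approx 1.3134$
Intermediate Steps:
$v{\left(u,h \right)} = u \left(3 + u\right)$ ($v{\left(u,h \right)} = \left(3 + u\right) u = u \left(3 + u\right)$)
$\frac{v{\left(58,-17 \right)} + H}{1568 + 2376} = \frac{58 \left(3 + 58\right) + 1642}{1568 + 2376} = \frac{58 \cdot 61 + 1642}{3944} = \left(3538 + 1642\right) \frac{1}{3944} = 5180 \cdot \frac{1}{3944} = \frac{1295}{986}$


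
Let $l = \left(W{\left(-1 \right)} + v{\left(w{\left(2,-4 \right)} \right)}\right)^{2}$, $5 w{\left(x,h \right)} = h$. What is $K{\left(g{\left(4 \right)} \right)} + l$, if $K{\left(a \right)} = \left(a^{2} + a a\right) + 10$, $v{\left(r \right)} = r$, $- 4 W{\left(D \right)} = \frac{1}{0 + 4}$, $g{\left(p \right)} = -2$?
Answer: $\frac{119961}{6400} \approx 18.744$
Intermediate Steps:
$w{\left(x,h \right)} = \frac{h}{5}$
$W{\left(D \right)} = - \frac{1}{16}$ ($W{\left(D \right)} = - \frac{1}{4 \left(0 + 4\right)} = - \frac{1}{4 \cdot 4} = \left(- \frac{1}{4}\right) \frac{1}{4} = - \frac{1}{16}$)
$K{\left(a \right)} = 10 + 2 a^{2}$ ($K{\left(a \right)} = \left(a^{2} + a^{2}\right) + 10 = 2 a^{2} + 10 = 10 + 2 a^{2}$)
$l = \frac{4761}{6400}$ ($l = \left(- \frac{1}{16} + \frac{1}{5} \left(-4\right)\right)^{2} = \left(- \frac{1}{16} - \frac{4}{5}\right)^{2} = \left(- \frac{69}{80}\right)^{2} = \frac{4761}{6400} \approx 0.74391$)
$K{\left(g{\left(4 \right)} \right)} + l = \left(10 + 2 \left(-2\right)^{2}\right) + \frac{4761}{6400} = \left(10 + 2 \cdot 4\right) + \frac{4761}{6400} = \left(10 + 8\right) + \frac{4761}{6400} = 18 + \frac{4761}{6400} = \frac{119961}{6400}$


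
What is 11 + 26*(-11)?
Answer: -275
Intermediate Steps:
11 + 26*(-11) = 11 - 286 = -275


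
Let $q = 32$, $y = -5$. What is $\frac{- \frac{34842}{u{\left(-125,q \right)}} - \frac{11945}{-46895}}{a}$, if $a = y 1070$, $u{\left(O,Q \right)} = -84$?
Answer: $- \frac{54497299}{702487100} \approx -0.077578$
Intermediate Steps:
$a = -5350$ ($a = \left(-5\right) 1070 = -5350$)
$\frac{- \frac{34842}{u{\left(-125,q \right)}} - \frac{11945}{-46895}}{a} = \frac{- \frac{34842}{-84} - \frac{11945}{-46895}}{-5350} = \left(\left(-34842\right) \left(- \frac{1}{84}\right) - - \frac{2389}{9379}\right) \left(- \frac{1}{5350}\right) = \left(\frac{5807}{14} + \frac{2389}{9379}\right) \left(- \frac{1}{5350}\right) = \frac{54497299}{131306} \left(- \frac{1}{5350}\right) = - \frac{54497299}{702487100}$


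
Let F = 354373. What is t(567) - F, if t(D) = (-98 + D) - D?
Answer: -354471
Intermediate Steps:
t(D) = -98
t(567) - F = -98 - 1*354373 = -98 - 354373 = -354471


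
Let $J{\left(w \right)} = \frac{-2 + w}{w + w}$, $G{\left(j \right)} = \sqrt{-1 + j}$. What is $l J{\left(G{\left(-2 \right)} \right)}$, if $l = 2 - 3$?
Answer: $- \frac{1}{2} - \frac{i \sqrt{3}}{3} \approx -0.5 - 0.57735 i$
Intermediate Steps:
$l = -1$ ($l = 2 - 3 = -1$)
$J{\left(w \right)} = \frac{-2 + w}{2 w}$
$l J{\left(G{\left(-2 \right)} \right)} = - \frac{-2 + \sqrt{-1 - 2}}{2 \sqrt{-1 - 2}} = - \frac{-2 + \sqrt{-3}}{2 \sqrt{-3}} = - \frac{-2 + i \sqrt{3}}{2 i \sqrt{3}} = - \frac{- \frac{i \sqrt{3}}{3} \left(-2 + i \sqrt{3}\right)}{2} = - \frac{\left(-1\right) i \sqrt{3} \left(-2 + i \sqrt{3}\right)}{6} = \frac{i \sqrt{3} \left(-2 + i \sqrt{3}\right)}{6}$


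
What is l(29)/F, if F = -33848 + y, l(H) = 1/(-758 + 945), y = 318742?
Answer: 1/53275178 ≈ 1.8770e-8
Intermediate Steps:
l(H) = 1/187
F = 284894 (F = -33848 + 318742 = 284894)
l(29)/F = (1/187)/284894 = (1/187)*(1/284894) = 1/53275178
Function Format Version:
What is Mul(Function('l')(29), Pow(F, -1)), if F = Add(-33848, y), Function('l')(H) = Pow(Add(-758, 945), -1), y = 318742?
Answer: Rational(1, 53275178) ≈ 1.8770e-8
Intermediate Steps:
Function('l')(H) = Rational(1, 187) (Function('l')(H) = Pow(187, -1) = Rational(1, 187))
F = 284894 (F = Add(-33848, 318742) = 284894)
Mul(Function('l')(29), Pow(F, -1)) = Mul(Rational(1, 187), Pow(284894, -1)) = Mul(Rational(1, 187), Rational(1, 284894)) = Rational(1, 53275178)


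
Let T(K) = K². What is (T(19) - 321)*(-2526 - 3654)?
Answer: -247200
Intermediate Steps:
(T(19) - 321)*(-2526 - 3654) = (19² - 321)*(-2526 - 3654) = (361 - 321)*(-6180) = 40*(-6180) = -247200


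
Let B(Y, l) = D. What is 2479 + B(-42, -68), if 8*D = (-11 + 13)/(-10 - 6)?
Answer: 158655/64 ≈ 2479.0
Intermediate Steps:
D = -1/64 (D = ((-11 + 13)/(-10 - 6))/8 = (2/(-16))/8 = (2*(-1/16))/8 = (⅛)*(-⅛) = -1/64 ≈ -0.015625)
B(Y, l) = -1/64
2479 + B(-42, -68) = 2479 - 1/64 = 158655/64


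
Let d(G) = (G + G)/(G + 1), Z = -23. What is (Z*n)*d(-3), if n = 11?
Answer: -759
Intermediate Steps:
d(G) = 2*G/(1 + G) (d(G) = (2*G)/(1 + G) = 2*G/(1 + G))
(Z*n)*d(-3) = (-23*11)*(2*(-3)/(1 - 3)) = -506*(-3)/(-2) = -506*(-3)*(-1)/2 = -253*3 = -759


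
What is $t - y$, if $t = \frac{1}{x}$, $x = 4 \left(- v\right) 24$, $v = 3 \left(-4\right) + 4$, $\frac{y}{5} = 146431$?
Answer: $- \frac{562295039}{768} \approx -7.3216 \cdot 10^{5}$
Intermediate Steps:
$y = 732155$ ($y = 5 \cdot 146431 = 732155$)
$v = -8$ ($v = -12 + 4 = -8$)
$x = 768$ ($x = 4 \left(\left(-1\right) \left(-8\right)\right) 24 = 4 \cdot 8 \cdot 24 = 32 \cdot 24 = 768$)
$t = \frac{1}{768} \approx 0.0013021$
$t - y = \frac{1}{768} - 732155 = - \frac{562295039}{768}$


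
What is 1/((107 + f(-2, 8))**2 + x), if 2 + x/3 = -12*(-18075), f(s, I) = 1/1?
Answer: 1/662358 ≈ 1.5098e-6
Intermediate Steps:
f(s, I) = 1 (f(s, I) = 1*1 = 1)
x = 650694 (x = -6 + 3*(-12*(-18075)) = -6 + 3*216900 = -6 + 650700 = 650694)
1/((107 + f(-2, 8))**2 + x) = 1/((107 + 1)**2 + 650694) = 1/(108**2 + 650694) = 1/(11664 + 650694) = 1/662358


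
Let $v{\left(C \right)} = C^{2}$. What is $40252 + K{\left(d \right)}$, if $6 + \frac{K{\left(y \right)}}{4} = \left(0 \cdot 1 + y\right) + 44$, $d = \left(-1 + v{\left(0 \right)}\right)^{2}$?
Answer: $40408$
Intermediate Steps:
$d = 1$ ($d = \left(-1 + 0^{2}\right)^{2} = \left(-1 + 0\right)^{2} = \left(-1\right)^{2} = 1$)
$K{\left(y \right)} = 152 + 4 y$ ($K{\left(y \right)} = -24 + 4 \left(\left(0 \cdot 1 + y\right) + 44\right) = -24 + 4 \left(\left(0 + y\right) + 44\right) = -24 + 4 \left(y + 44\right) = -24 + 4 \left(44 + y\right) = -24 + \left(176 + 4 y\right) = 152 + 4 y$)
$40252 + K{\left(d \right)} = 40252 + \left(152 + 4 \cdot 1\right) = 40252 + \left(152 + 4\right) = 40252 + 156 = 40408$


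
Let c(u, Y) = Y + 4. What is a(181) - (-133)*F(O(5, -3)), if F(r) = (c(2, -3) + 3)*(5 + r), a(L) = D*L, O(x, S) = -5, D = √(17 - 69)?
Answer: 362*I*√13 ≈ 1305.2*I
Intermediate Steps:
D = 2*I*√13 (D = √(-52) = 2*I*√13 ≈ 7.2111*I)
c(u, Y) = 4 + Y
a(L) = 2*I*L*√13 (a(L) = (2*I*√13)*L = 2*I*L*√13)
F(r) = 20 + 4*r (F(r) = ((4 - 3) + 3)*(5 + r) = (1 + 3)*(5 + r) = 4*(5 + r) = 20 + 4*r)
a(181) - (-133)*F(O(5, -3)) = 2*I*181*√13 - (-133)*(20 + 4*(-5)) = 362*I*√13 - (-133)*(20 - 20) = 362*I*√13 - (-133)*0 = 362*I*√13 - 1*0 = 362*I*√13 + 0 = 362*I*√13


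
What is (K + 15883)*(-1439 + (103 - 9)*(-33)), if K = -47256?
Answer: 142464793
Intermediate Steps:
(K + 15883)*(-1439 + (103 - 9)*(-33)) = (-47256 + 15883)*(-1439 + (103 - 9)*(-33)) = -31373*(-1439 + 94*(-33)) = -31373*(-1439 - 3102) = -31373*(-4541) = 142464793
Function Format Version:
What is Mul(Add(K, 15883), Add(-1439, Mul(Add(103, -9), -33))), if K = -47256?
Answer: 142464793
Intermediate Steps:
Mul(Add(K, 15883), Add(-1439, Mul(Add(103, -9), -33))) = Mul(Add(-47256, 15883), Add(-1439, Mul(Add(103, -9), -33))) = Mul(-31373, Add(-1439, Mul(94, -33))) = Mul(-31373, Add(-1439, -3102)) = Mul(-31373, -4541) = 142464793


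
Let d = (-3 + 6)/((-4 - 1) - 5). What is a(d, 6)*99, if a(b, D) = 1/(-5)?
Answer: -99/5 ≈ -19.800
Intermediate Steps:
d = -3/10 (d = 3/(-5 - 5) = 3/(-10) = 3*(-1/10) = -3/10 ≈ -0.30000)
a(b, D) = -1/5
a(d, 6)*99 = -1/5*99 = -99/5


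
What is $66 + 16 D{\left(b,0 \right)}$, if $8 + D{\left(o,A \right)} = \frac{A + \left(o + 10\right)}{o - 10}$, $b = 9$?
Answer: $-366$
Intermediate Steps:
$D{\left(o,A \right)} = -8 + \frac{10 + A + o}{-10 + o}$ ($D{\left(o,A \right)} = -8 + \frac{A + \left(o + 10\right)}{o - 10} = -8 + \frac{A + \left(10 + o\right)}{-10 + o} = -8 + \frac{10 + A + o}{-10 + o}$)
$66 + 16 D{\left(b,0 \right)} = 66 + 16 \frac{90 + 0 - 63}{-10 + 9} = 66 + 16 \frac{90 + 0 - 63}{-1} = 66 + 16 \left(\left(-1\right) 27\right) = 66 + 16 \left(-27\right) = 66 - 432 = -366$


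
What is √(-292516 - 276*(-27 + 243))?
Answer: 2*I*√88033 ≈ 593.41*I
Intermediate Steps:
√(-292516 - 276*(-27 + 243)) = √(-292516 - 276*216) = √(-292516 - 59616) = √(-352132) = 2*I*√88033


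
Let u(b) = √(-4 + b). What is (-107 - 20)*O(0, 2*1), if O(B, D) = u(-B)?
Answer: -254*I ≈ -254.0*I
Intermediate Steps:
O(B, D) = √(-4 - B)
(-107 - 20)*O(0, 2*1) = (-107 - 20)*√(-4 - 1*0) = -127*√(-4 + 0) = -254*I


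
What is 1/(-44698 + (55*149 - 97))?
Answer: -1/36600 ≈ -2.7322e-5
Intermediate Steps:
1/(-44698 + (55*149 - 97)) = 1/(-44698 + (8195 - 97)) = 1/(-44698 + 8098) = 1/(-36600) = -1/36600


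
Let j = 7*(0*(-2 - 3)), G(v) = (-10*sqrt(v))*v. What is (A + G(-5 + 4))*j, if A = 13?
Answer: 0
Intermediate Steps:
G(v) = -10*v**(3/2)
j = 0 (j = 7*(0*(-5)) = 7*0 = 0)
(A + G(-5 + 4))*j = (13 - 10*(-5 + 4)**(3/2))*0 = (13 - (-10)*I)*0 = (13 + 10*I)*0 = 0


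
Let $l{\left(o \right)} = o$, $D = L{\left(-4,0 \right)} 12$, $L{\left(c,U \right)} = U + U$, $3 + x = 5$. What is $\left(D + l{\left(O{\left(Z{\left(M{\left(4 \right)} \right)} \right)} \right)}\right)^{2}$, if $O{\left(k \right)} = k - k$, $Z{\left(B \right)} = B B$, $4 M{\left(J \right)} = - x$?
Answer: $0$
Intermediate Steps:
$x = 2$ ($x = -3 + 5 = 2$)
$M{\left(J \right)} = - \frac{1}{2}$ ($M{\left(J \right)} = \frac{\left(-1\right) 2}{4} = \frac{1}{4} \left(-2\right) = - \frac{1}{2}$)
$L{\left(c,U \right)} = 2 U$
$Z{\left(B \right)} = B^{2}$
$O{\left(k \right)} = 0$
$D = 0$ ($D = 2 \cdot 0 \cdot 12 = 0 \cdot 12 = 0$)
$\left(D + l{\left(O{\left(Z{\left(M{\left(4 \right)} \right)} \right)} \right)}\right)^{2} = \left(0 + 0\right)^{2} = 0^{2} = 0$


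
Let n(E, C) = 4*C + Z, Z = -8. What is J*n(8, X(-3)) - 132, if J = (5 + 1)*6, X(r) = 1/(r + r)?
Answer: -444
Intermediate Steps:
X(r) = 1/(2*r)
J = 36 (J = 6*6 = 36)
n(E, C) = -8 + 4*C (n(E, C) = 4*C - 8 = -8 + 4*C)
J*n(8, X(-3)) - 132 = 36*(-8 + 4*((½)/(-3))) - 132 = 36*(-8 + 4*((½)*(-⅓))) - 132 = 36*(-8 + 4*(-⅙)) - 132 = 36*(-8 - ⅔) - 132 = 36*(-26/3) - 132 = -312 - 132 = -444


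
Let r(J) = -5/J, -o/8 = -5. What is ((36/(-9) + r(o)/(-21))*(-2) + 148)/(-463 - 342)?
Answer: -13103/67620 ≈ -0.19377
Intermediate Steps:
o = 40 (o = -8*(-5) = 40)
((36/(-9) + r(o)/(-21))*(-2) + 148)/(-463 - 342) = ((36/(-9) - 5/40/(-21))*(-2) + 148)/(-463 - 342) = ((36*(-⅑) - 5*1/40*(-1/21))*(-2) + 148)/(-805) = ((-4 - ⅛*(-1/21))*(-2) + 148)*(-1/805) = ((-4 + 1/168)*(-2) + 148)*(-1/805) = (-671/168*(-2) + 148)*(-1/805) = (671/84 + 148)*(-1/805) = (13103/84)*(-1/805) = -13103/67620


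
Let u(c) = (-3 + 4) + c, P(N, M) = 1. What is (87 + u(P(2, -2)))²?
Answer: 7921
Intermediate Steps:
u(c) = 1 + c
(87 + u(P(2, -2)))² = (87 + (1 + 1))² = (87 + 2)² = 89² = 7921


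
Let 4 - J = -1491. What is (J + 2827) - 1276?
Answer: 3046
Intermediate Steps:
J = 1495 (J = 4 - 1*(-1491) = 4 + 1491 = 1495)
(J + 2827) - 1276 = (1495 + 2827) - 1276 = 4322 - 1276 = 3046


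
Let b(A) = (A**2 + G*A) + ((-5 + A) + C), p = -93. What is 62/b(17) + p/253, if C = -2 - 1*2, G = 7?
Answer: -11501/52624 ≈ -0.21855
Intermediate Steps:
C = -4 (C = -2 - 2 = -4)
b(A) = -9 + A**2 + 8*A (b(A) = (A**2 + 7*A) + ((-5 + A) - 4) = (A**2 + 7*A) + (-9 + A) = -9 + A**2 + 8*A)
62/b(17) + p/253 = 62/(-9 + 17**2 + 8*17) - 93/253 = 62/(-9 + 289 + 136) - 93*1/253 = 62/416 - 93/253 = 62*(1/416) - 93/253 = 31/208 - 93/253 = -11501/52624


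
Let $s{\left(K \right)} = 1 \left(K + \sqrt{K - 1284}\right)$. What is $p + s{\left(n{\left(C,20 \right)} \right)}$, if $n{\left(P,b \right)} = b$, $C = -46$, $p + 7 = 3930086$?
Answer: $3930099 + 4 i \sqrt{79} \approx 3.9301 \cdot 10^{6} + 35.553 i$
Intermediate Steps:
$p = 3930079$ ($p = -7 + 3930086 = 3930079$)
$s{\left(K \right)} = K + \sqrt{-1284 + K}$ ($s{\left(K \right)} = 1 \left(K + \sqrt{-1284 + K}\right) = K + \sqrt{-1284 + K}$)
$p + s{\left(n{\left(C,20 \right)} \right)} = 3930079 + \left(20 + \sqrt{-1284 + 20}\right) = 3930079 + \left(20 + \sqrt{-1264}\right) = 3930079 + \left(20 + 4 i \sqrt{79}\right) = 3930099 + 4 i \sqrt{79}$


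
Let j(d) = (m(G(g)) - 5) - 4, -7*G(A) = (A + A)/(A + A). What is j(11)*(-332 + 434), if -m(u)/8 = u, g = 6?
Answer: -5610/7 ≈ -801.43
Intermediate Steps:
G(A) = -⅐ (G(A) = -(A + A)/(7*(A + A)) = -2*A/(7*(2*A)) = -2*A*1/(2*A)/7 = -⅐*1 = -⅐)
m(u) = -8*u
j(d) = -55/7 (j(d) = (-8*(-⅐) - 5) - 4 = (8/7 - 5) - 4 = -27/7 - 4 = -55/7)
j(11)*(-332 + 434) = -55*(-332 + 434)/7 = -55/7*102 = -5610/7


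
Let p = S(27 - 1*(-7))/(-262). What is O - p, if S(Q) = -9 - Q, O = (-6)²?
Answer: 9389/262 ≈ 35.836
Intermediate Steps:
O = 36
p = 43/262 (p = (-9 - (27 - 1*(-7)))/(-262) = (-9 - (27 + 7))*(-1/262) = (-9 - 1*34)*(-1/262) = (-9 - 34)*(-1/262) = -43*(-1/262) = 43/262 ≈ 0.16412)
O - p = 36 - 1*43/262 = 36 - 43/262 = 9389/262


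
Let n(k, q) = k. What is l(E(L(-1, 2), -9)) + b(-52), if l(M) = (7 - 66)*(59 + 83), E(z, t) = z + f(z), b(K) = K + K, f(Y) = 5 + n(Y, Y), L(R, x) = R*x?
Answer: -8482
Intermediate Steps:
f(Y) = 5 + Y
b(K) = 2*K
E(z, t) = 5 + 2*z (E(z, t) = z + (5 + z) = 5 + 2*z)
l(M) = -8378 (l(M) = -59*142 = -8378)
l(E(L(-1, 2), -9)) + b(-52) = -8378 + 2*(-52) = -8378 - 104 = -8482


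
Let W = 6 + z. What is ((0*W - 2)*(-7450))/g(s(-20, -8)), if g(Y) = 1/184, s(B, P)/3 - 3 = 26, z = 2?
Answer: 2741600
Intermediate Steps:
s(B, P) = 87 (s(B, P) = 9 + 3*26 = 9 + 78 = 87)
W = 8 (W = 6 + 2 = 8)
g(Y) = 1/184
((0*W - 2)*(-7450))/g(s(-20, -8)) = ((0*8 - 2)*(-7450))/(1/184) = ((0 - 2)*(-7450))*184 = -2*(-7450)*184 = 14900*184 = 2741600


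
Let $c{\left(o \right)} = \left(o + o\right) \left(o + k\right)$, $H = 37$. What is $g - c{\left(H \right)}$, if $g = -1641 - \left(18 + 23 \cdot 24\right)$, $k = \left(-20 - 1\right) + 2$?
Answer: $-3543$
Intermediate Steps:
$k = -19$ ($k = -21 + 2 = -19$)
$c{\left(o \right)} = 2 o \left(-19 + o\right)$ ($c{\left(o \right)} = \left(o + o\right) \left(o - 19\right) = 2 o \left(-19 + o\right)$)
$g = -2211$ ($g = -1641 - \left(18 + 552\right) = -1641 - 570 = -2211$)
$g - c{\left(H \right)} = -2211 - 2 \cdot 37 \left(-19 + 37\right) = -2211 - 2 \cdot 37 \cdot 18 = -2211 - 1332 = -3543$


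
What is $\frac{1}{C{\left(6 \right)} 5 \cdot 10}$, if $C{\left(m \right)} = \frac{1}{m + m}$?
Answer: $\frac{6}{25} \approx 0.24$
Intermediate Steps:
$C{\left(m \right)} = \frac{1}{2 m}$
$\frac{1}{C{\left(6 \right)} 5 \cdot 10} = \frac{1}{\frac{1}{2 \cdot 6} \cdot 5 \cdot 10} = \frac{1}{\frac{1}{2} \cdot \frac{1}{6} \cdot 5 \cdot 10} = \frac{1}{\frac{1}{12} \cdot 5 \cdot 10} = \frac{1}{\frac{5}{12} \cdot 10} = \frac{1}{\frac{25}{6}} = \frac{6}{25}$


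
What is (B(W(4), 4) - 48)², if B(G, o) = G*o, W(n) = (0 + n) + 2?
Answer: 576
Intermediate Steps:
W(n) = 2 + n (W(n) = n + 2 = 2 + n)
(B(W(4), 4) - 48)² = ((2 + 4)*4 - 48)² = (6*4 - 48)² = (24 - 48)² = (-24)² = 576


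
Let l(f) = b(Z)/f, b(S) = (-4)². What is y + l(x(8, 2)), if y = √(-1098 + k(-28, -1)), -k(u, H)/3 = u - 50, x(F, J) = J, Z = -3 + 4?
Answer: 8 + 12*I*√6 ≈ 8.0 + 29.394*I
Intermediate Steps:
Z = 1
k(u, H) = 150 - 3*u (k(u, H) = -3*(u - 50) = -3*(-50 + u) = 150 - 3*u)
y = 12*I*√6 (y = √(-1098 + (150 - 3*(-28))) = √(-1098 + (150 + 84)) = √(-1098 + 234) = √(-864) = 12*I*√6 ≈ 29.394*I)
b(S) = 16
l(f) = 16/f
y + l(x(8, 2)) = 12*I*√6 + 16/2 = 12*I*√6 + 16*(½) = 12*I*√6 + 8 = 8 + 12*I*√6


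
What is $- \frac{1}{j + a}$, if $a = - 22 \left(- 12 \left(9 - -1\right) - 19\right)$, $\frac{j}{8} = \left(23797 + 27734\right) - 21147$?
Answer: $- \frac{1}{246130} \approx -4.0629 \cdot 10^{-6}$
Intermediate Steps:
$j = 243072$ ($j = 8 \left(\left(23797 + 27734\right) - 21147\right) = 8 \left(51531 - 21147\right) = 8 \cdot 30384 = 243072$)
$a = 3058$ ($a = - 22 \left(- 12 \left(9 + 1\right) - 19\right) = - 22 \left(\left(-12\right) 10 - 19\right) = - 22 \left(-120 - 19\right) = \left(-22\right) \left(-139\right) = 3058$)
$- \frac{1}{j + a} = - \frac{1}{243072 + 3058} = - \frac{1}{246130}$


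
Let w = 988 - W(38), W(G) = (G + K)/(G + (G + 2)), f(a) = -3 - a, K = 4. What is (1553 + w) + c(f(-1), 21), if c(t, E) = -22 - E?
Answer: 32467/13 ≈ 2497.5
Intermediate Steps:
W(G) = (4 + G)/(2 + 2*G) (W(G) = (G + 4)/(G + (G + 2)) = (4 + G)/(G + (2 + G)) = (4 + G)/(2 + 2*G))
w = 12837/13 (w = 988 - (4 + 38)/(2*(1 + 38)) = 988 - 42/(2*39) = 988 - 1*7/13 = 988 - 7/13 = 12837/13 ≈ 987.46)
(1553 + w) + c(f(-1), 21) = (1553 + 12837/13) + (-22 - 1*21) = 33026/13 + (-22 - 21) = 33026/13 - 43 = 32467/13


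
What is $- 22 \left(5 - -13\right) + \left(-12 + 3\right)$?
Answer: $-405$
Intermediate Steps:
$- 22 \left(5 - -13\right) + \left(-12 + 3\right) = - 22 \left(5 + 13\right) - 9 = \left(-22\right) 18 - 9 = -396 - 9 = -405$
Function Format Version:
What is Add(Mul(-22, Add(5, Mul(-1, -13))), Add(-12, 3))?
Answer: -405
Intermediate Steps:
Add(Mul(-22, Add(5, Mul(-1, -13))), Add(-12, 3)) = Add(Mul(-22, Add(5, 13)), -9) = Add(Mul(-22, 18), -9) = Add(-396, -9) = -405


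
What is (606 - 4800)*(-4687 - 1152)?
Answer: 24488766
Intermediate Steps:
(606 - 4800)*(-4687 - 1152) = -4194*(-5839) = 24488766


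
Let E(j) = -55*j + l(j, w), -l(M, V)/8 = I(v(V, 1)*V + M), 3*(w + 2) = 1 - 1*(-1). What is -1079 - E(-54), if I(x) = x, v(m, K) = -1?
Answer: -13411/3 ≈ -4470.3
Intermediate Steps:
w = -4/3 (w = -2 + (1 - 1*(-1))/3 = -2 + (1 + 1)/3 = -2 + (⅓)*2 = -2 + ⅔ = -4/3 ≈ -1.3333)
l(M, V) = -8*M + 8*V (l(M, V) = -8*(-V + M) = -8*(M - V) = -8*M + 8*V)
E(j) = -32/3 - 63*j (E(j) = -55*j + (-8*j + 8*(-4/3)) = -55*j + (-8*j - 32/3) = -55*j + (-32/3 - 8*j) = -32/3 - 63*j)
-1079 - E(-54) = -1079 - (-32/3 - 63*(-54)) = -1079 - (-32/3 + 3402) = -1079 - 1*10174/3 = -1079 - 10174/3 = -13411/3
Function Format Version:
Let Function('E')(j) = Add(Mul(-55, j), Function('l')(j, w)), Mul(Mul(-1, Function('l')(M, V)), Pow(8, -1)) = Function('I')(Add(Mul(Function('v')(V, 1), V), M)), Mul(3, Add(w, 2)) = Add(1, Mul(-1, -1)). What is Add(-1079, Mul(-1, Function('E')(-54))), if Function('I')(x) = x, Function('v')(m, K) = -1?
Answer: Rational(-13411, 3) ≈ -4470.3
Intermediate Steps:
w = Rational(-4, 3) (w = Add(-2, Mul(Rational(1, 3), Add(1, Mul(-1, -1)))) = Add(-2, Mul(Rational(1, 3), Add(1, 1))) = Add(-2, Mul(Rational(1, 3), 2)) = Add(-2, Rational(2, 3)) = Rational(-4, 3) ≈ -1.3333)
Function('l')(M, V) = Add(Mul(-8, M), Mul(8, V)) (Function('l')(M, V) = Mul(-8, Add(Mul(-1, V), M)) = Mul(-8, Add(M, Mul(-1, V))) = Add(Mul(-8, M), Mul(8, V)))
Function('E')(j) = Add(Rational(-32, 3), Mul(-63, j)) (Function('E')(j) = Add(Mul(-55, j), Add(Mul(-8, j), Mul(8, Rational(-4, 3)))) = Add(Mul(-55, j), Add(Mul(-8, j), Rational(-32, 3))) = Add(Mul(-55, j), Add(Rational(-32, 3), Mul(-8, j))) = Add(Rational(-32, 3), Mul(-63, j)))
Add(-1079, Mul(-1, Function('E')(-54))) = Add(-1079, Mul(-1, Add(Rational(-32, 3), Mul(-63, -54)))) = Add(-1079, Mul(-1, Add(Rational(-32, 3), 3402))) = Add(-1079, Mul(-1, Rational(10174, 3))) = Add(-1079, Rational(-10174, 3)) = Rational(-13411, 3)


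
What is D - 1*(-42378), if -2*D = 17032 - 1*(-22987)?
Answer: 44737/2 ≈ 22369.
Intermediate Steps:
D = -40019/2 (D = -(17032 - 1*(-22987))/2 = -(17032 + 22987)/2 = -½*40019 = -40019/2 ≈ -20010.)
D - 1*(-42378) = -40019/2 - 1*(-42378) = -40019/2 + 42378 = 44737/2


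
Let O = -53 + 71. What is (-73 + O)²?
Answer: 3025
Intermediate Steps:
O = 18
(-73 + O)² = (-73 + 18)² = (-55)² = 3025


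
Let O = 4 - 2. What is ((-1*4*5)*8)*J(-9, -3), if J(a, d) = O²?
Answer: -640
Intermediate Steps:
O = 2
J(a, d) = 4 (J(a, d) = 2² = 4)
((-1*4*5)*8)*J(-9, -3) = ((-1*4*5)*8)*4 = (-4*5*8)*4 = -20*8*4 = -160*4 = -640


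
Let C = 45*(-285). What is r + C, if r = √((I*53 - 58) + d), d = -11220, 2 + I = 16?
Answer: -12825 + 2*I*√2634 ≈ -12825.0 + 102.65*I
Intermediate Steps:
I = 14 (I = -2 + 16 = 14)
C = -12825
r = 2*I*√2634 (r = √((14*53 - 58) - 11220) = √((742 - 58) - 11220) = √(684 - 11220) = √(-10536) = 2*I*√2634 ≈ 102.65*I)
r + C = 2*I*√2634 - 12825 = -12825 + 2*I*√2634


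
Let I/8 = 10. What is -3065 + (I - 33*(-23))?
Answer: -2226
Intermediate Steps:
I = 80 (I = 8*10 = 80)
-3065 + (I - 33*(-23)) = -3065 + (80 - 33*(-23)) = -3065 + (80 + 759) = -3065 + 839 = -2226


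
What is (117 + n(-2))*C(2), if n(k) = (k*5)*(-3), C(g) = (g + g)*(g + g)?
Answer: 2352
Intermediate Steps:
C(g) = 4*g² (C(g) = (2*g)*(2*g) = 4*g²)
n(k) = -15*k (n(k) = (5*k)*(-3) = -15*k)
(117 + n(-2))*C(2) = (117 - 15*(-2))*(4*2²) = (117 + 30)*(4*4) = 147*16 = 2352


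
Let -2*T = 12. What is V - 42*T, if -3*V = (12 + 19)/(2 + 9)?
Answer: 8285/33 ≈ 251.06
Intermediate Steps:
T = -6 (T = -½*12 = -6)
V = -31/33 (V = -(12 + 19)/(3*(2 + 9)) = -31/(3*11) = -⅓*31/11 = -31/33 ≈ -0.93939)
V - 42*T = -31/33 - 42*(-6) = -31/33 + 252 = 8285/33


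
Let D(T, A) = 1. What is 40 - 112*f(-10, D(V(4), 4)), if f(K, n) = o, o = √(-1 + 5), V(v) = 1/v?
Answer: -184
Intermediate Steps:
o = 2 (o = √4 = 2)
f(K, n) = 2
40 - 112*f(-10, D(V(4), 4)) = 40 - 112*2 = 40 - 224 = -184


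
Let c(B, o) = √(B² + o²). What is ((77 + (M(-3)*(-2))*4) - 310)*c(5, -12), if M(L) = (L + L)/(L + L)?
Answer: -3133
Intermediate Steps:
M(L) = 1 (M(L) = (2*L)/((2*L)) = (2*L)*(1/(2*L)) = 1)
((77 + (M(-3)*(-2))*4) - 310)*c(5, -12) = ((77 + (1*(-2))*4) - 310)*√(5² + (-12)²) = ((77 - 2*4) - 310)*√(25 + 144) = ((77 - 8) - 310)*√169 = (69 - 310)*13 = -241*13 = -3133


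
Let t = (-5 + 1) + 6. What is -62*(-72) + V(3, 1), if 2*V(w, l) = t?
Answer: 4465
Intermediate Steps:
t = 2 (t = -4 + 6 = 2)
V(w, l) = 1 (V(w, l) = (½)*2 = 1)
-62*(-72) + V(3, 1) = -62*(-72) + 1 = 4464 + 1 = 4465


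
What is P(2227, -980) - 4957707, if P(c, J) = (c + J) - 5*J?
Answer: -4951560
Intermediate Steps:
P(c, J) = c - 4*J (P(c, J) = (J + c) - 5*J = c - 4*J)
P(2227, -980) - 4957707 = (2227 - 4*(-980)) - 4957707 = (2227 + 3920) - 4957707 = 6147 - 4957707 = -4951560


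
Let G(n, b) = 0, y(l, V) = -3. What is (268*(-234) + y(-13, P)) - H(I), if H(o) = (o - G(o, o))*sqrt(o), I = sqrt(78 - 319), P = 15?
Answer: -62715 - I*241**(3/4)*sqrt(I) ≈ -62672.0 - 43.251*I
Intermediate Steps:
I = I*sqrt(241) (I = sqrt(-241) = I*sqrt(241) ≈ 15.524*I)
H(o) = o**(3/2) (H(o) = (o - 1*0)*sqrt(o) = (o + 0)*sqrt(o) = o*sqrt(o) = o**(3/2))
(268*(-234) + y(-13, P)) - H(I) = (268*(-234) - 3) - (I*sqrt(241))**(3/2) = (-62712 - 3) - 241**(3/4)*I**(3/2) = -62715 - 241**(3/4)*I**(3/2)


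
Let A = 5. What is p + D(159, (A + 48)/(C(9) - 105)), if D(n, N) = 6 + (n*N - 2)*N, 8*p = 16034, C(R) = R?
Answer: 6327757/3072 ≈ 2059.8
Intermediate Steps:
p = 8017/4 (p = (1/8)*16034 = 8017/4 ≈ 2004.3)
D(n, N) = 6 + N*(-2 + N*n) (D(n, N) = 6 + (N*n - 2)*N = 6 + (-2 + N*n)*N = 6 + N*(-2 + N*n))
p + D(159, (A + 48)/(C(9) - 105)) = 8017/4 + (6 - 2*(5 + 48)/(9 - 105) + 159*((5 + 48)/(9 - 105))**2) = 8017/4 + (6 - 106/(-96) + 159*(53/(-96))**2) = 8017/4 + (6 - 106*(-1)/96 + 159*(53*(-1/96))**2) = 8017/4 + (6 - 2*(-53/96) + 159*(-53/96)**2) = 8017/4 + (6 + 53/48 + 159*(2809/9216)) = 8017/4 + (6 + 53/48 + 148877/3072) = 8017/4 + 170701/3072 = 6327757/3072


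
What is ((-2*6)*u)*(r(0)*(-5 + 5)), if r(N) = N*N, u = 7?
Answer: 0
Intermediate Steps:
r(N) = N**2
((-2*6)*u)*(r(0)*(-5 + 5)) = (-2*6*7)*(0**2*(-5 + 5)) = (-12*7)*(0*0) = -84*0 = 0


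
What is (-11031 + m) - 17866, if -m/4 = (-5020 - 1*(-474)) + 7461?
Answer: -40557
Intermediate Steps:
m = -11660 (m = -4*((-5020 - 1*(-474)) + 7461) = -4*((-5020 + 474) + 7461) = -4*(-4546 + 7461) = -4*2915 = -11660)
(-11031 + m) - 17866 = (-11031 - 11660) - 17866 = -22691 - 17866 = -40557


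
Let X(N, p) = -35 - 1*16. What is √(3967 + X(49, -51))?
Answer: 2*√979 ≈ 62.578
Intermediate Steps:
X(N, p) = -51 (X(N, p) = -35 - 16 = -51)
√(3967 + X(49, -51)) = √(3967 - 51) = √3916 = 2*√979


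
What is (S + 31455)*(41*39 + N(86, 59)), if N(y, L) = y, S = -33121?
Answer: -2807210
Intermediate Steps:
(S + 31455)*(41*39 + N(86, 59)) = (-33121 + 31455)*(41*39 + 86) = -1666*(1599 + 86) = -1666*1685 = -2807210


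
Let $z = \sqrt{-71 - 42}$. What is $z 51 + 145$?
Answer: $145 + 51 i \sqrt{113} \approx 145.0 + 542.14 i$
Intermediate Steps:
$z = i \sqrt{113}$ ($z = \sqrt{-113} = i \sqrt{113} \approx 10.63 i$)
$z 51 + 145 = i \sqrt{113} \cdot 51 + 145 = 51 i \sqrt{113} + 145 = 145 + 51 i \sqrt{113}$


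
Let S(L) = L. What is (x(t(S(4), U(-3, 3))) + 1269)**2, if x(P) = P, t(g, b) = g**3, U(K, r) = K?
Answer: 1776889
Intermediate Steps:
(x(t(S(4), U(-3, 3))) + 1269)**2 = (4**3 + 1269)**2 = (64 + 1269)**2 = 1333**2 = 1776889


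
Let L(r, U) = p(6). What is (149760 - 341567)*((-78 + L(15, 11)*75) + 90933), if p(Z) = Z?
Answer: -17512938135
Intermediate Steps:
L(r, U) = 6
(149760 - 341567)*((-78 + L(15, 11)*75) + 90933) = (149760 - 341567)*((-78 + 6*75) + 90933) = -191807*((-78 + 450) + 90933) = -191807*(372 + 90933) = -191807*91305 = -17512938135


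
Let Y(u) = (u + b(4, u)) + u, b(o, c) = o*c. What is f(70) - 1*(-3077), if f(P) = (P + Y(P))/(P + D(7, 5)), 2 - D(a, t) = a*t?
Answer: 114339/37 ≈ 3090.2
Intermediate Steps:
D(a, t) = 2 - a*t
b(o, c) = c*o
Y(u) = 6*u (Y(u) = (u + u*4) + u = (u + 4*u) + u = 5*u + u = 6*u)
f(P) = 7*P/(-33 + P) (f(P) = (P + 6*P)/(P + (2 - 1*7*5)) = (7*P)/(P + (2 - 35)) = (7*P)/(P - 33) = (7*P)/(-33 + P) = 7*P/(-33 + P))
f(70) - 1*(-3077) = 7*70/(-33 + 70) - 1*(-3077) = 7*70/37 + 3077 = 7*70*(1/37) + 3077 = 490/37 + 3077 = 114339/37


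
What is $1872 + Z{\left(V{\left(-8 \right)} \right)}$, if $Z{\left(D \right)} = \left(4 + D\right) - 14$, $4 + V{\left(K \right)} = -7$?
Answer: $1851$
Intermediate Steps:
$V{\left(K \right)} = -11$ ($V{\left(K \right)} = -4 - 7 = -11$)
$Z{\left(D \right)} = -10 + D$
$1872 + Z{\left(V{\left(-8 \right)} \right)} = 1872 - 21 = 1851$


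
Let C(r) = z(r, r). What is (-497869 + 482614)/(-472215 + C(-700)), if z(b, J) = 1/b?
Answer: 10678500/330550501 ≈ 0.032305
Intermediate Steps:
C(r) = 1/r
(-497869 + 482614)/(-472215 + C(-700)) = (-497869 + 482614)/(-472215 + 1/(-700)) = -15255/(-472215 - 1/700) = -15255/(-330550501/700) = -15255*(-700/330550501) = 10678500/330550501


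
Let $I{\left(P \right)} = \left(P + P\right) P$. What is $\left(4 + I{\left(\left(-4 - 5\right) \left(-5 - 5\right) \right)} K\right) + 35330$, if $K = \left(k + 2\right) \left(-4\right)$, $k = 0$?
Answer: $-94266$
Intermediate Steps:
$I{\left(P \right)} = 2 P^{2}$ ($I{\left(P \right)} = 2 P P = 2 P^{2}$)
$K = -8$ ($K = \left(0 + 2\right) \left(-4\right) = 2 \left(-4\right) = -8$)
$\left(4 + I{\left(\left(-4 - 5\right) \left(-5 - 5\right) \right)} K\right) + 35330 = \left(4 + 2 \left(\left(-4 - 5\right) \left(-5 - 5\right)\right)^{2} \left(-8\right)\right) + 35330 = \left(4 + 2 \left(\left(-9\right) \left(-10\right)\right)^{2} \left(-8\right)\right) + 35330 = \left(4 + 2 \cdot 90^{2} \left(-8\right)\right) + 35330 = \left(4 + 2 \cdot 8100 \left(-8\right)\right) + 35330 = \left(4 + 16200 \left(-8\right)\right) + 35330 = \left(4 - 129600\right) + 35330 = -129596 + 35330 = -94266$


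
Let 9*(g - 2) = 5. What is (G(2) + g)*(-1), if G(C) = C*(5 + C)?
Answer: -149/9 ≈ -16.556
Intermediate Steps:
g = 23/9 (g = 2 + (⅑)*5 = 2 + 5/9 = 23/9 ≈ 2.5556)
(G(2) + g)*(-1) = (2*(5 + 2) + 23/9)*(-1) = (2*7 + 23/9)*(-1) = (14 + 23/9)*(-1) = (149/9)*(-1) = -149/9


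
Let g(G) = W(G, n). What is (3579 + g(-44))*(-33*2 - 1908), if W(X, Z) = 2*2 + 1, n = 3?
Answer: -7074816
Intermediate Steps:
W(X, Z) = 5 (W(X, Z) = 4 + 1 = 5)
g(G) = 5
(3579 + g(-44))*(-33*2 - 1908) = (3579 + 5)*(-33*2 - 1908) = 3584*(-66 - 1908) = 3584*(-1974) = -7074816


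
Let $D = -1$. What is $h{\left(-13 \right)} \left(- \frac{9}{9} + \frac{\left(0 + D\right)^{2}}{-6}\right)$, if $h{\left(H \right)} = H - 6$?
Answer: $\frac{133}{6} \approx 22.167$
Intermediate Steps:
$h{\left(H \right)} = -6 + H$
$h{\left(-13 \right)} \left(- \frac{9}{9} + \frac{\left(0 + D\right)^{2}}{-6}\right) = \left(-6 - 13\right) \left(- \frac{9}{9} + \frac{\left(0 - 1\right)^{2}}{-6}\right) = - 19 \left(\left(-9\right) \frac{1}{9} + \left(-1\right)^{2} \left(- \frac{1}{6}\right)\right) = - 19 \left(-1 + 1 \left(- \frac{1}{6}\right)\right) = - 19 \left(-1 - \frac{1}{6}\right) = \left(-19\right) \left(- \frac{7}{6}\right) = \frac{133}{6}$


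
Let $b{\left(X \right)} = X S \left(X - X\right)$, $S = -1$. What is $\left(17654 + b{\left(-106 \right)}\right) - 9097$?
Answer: $8557$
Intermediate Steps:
$b{\left(X \right)} = 0$ ($b{\left(X \right)} = X \left(-1\right) \left(X - X\right) = - X 0 = 0$)
$\left(17654 + b{\left(-106 \right)}\right) - 9097 = \left(17654 + 0\right) - 9097 = 17654 - 9097 = 8557$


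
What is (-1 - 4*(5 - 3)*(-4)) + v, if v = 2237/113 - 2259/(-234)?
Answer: 177603/2938 ≈ 60.450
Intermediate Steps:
v = 86525/2938 (v = 2237*(1/113) - 2259*(-1/234) = 2237/113 + 251/26 = 86525/2938 ≈ 29.450)
(-1 - 4*(5 - 3)*(-4)) + v = (-1 - 4*(5 - 3)*(-4)) + 86525/2938 = (-1 - 8*(-4)) + 86525/2938 = (-1 - 4*(-8)) + 86525/2938 = (-1 + 32) + 86525/2938 = 31 + 86525/2938 = 177603/2938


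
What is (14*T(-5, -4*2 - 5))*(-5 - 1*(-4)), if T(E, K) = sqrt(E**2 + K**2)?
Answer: -14*sqrt(194) ≈ -195.00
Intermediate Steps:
(14*T(-5, -4*2 - 5))*(-5 - 1*(-4)) = (14*sqrt((-5)**2 + (-4*2 - 5)**2))*(-5 - 1*(-4)) = (14*sqrt(25 + (-8 - 5)**2))*(-5 + 4) = (14*sqrt(25 + (-13)**2))*(-1) = (14*sqrt(25 + 169))*(-1) = (14*sqrt(194))*(-1) = -14*sqrt(194)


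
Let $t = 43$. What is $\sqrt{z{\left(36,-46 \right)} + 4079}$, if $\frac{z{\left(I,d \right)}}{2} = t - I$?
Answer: $\sqrt{4093} \approx 63.977$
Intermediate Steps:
$z{\left(I,d \right)} = 86 - 2 I$ ($z{\left(I,d \right)} = 2 \left(43 - I\right) = 86 - 2 I$)
$\sqrt{z{\left(36,-46 \right)} + 4079} = \sqrt{\left(86 - 72\right) + 4079} = \sqrt{14 + 4079} = \sqrt{4093}$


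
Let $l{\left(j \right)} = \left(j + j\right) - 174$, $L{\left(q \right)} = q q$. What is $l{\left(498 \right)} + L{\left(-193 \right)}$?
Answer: $38071$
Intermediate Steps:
$L{\left(q \right)} = q^{2}$
$l{\left(j \right)} = -174 + 2 j$ ($l{\left(j \right)} = 2 j - 174 = -174 + 2 j$)
$l{\left(498 \right)} + L{\left(-193 \right)} = \left(-174 + 2 \cdot 498\right) + \left(-193\right)^{2} = \left(-174 + 996\right) + 37249 = 822 + 37249 = 38071$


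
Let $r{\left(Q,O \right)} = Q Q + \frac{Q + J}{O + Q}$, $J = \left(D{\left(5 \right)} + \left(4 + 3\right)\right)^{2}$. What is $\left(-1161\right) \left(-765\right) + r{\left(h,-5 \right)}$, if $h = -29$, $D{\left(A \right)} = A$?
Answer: $\frac{30226089}{34} \approx 8.89 \cdot 10^{5}$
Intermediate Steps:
$J = 144$ ($J = \left(5 + \left(4 + 3\right)\right)^{2} = \left(5 + 7\right)^{2} = 12^{2} = 144$)
$r{\left(Q,O \right)} = Q^{2} + \frac{144 + Q}{O + Q}$ ($r{\left(Q,O \right)} = Q Q + \frac{Q + 144}{O + Q} = Q^{2} + \frac{144 + Q}{O + Q}$)
$\left(-1161\right) \left(-765\right) + r{\left(h,-5 \right)} = \left(-1161\right) \left(-765\right) + \frac{144 - 29 + \left(-29\right)^{3} - 5 \left(-29\right)^{2}}{-5 - 29} = 888165 + \frac{144 - 29 - 24389 - 4205}{-34} = 888165 - \frac{144 - 29 - 24389 - 4205}{34} = 888165 - - \frac{28479}{34} = 888165 + \frac{28479}{34} = \frac{30226089}{34}$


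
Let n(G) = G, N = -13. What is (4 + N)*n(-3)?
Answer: 27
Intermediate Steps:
(4 + N)*n(-3) = (4 - 13)*(-3) = -9*(-3) = 27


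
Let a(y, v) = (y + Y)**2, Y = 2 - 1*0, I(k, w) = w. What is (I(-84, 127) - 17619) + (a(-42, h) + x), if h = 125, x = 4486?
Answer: -11406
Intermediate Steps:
Y = 2 (Y = 2 + 0 = 2)
a(y, v) = (2 + y)**2 (a(y, v) = (y + 2)**2 = (2 + y)**2)
(I(-84, 127) - 17619) + (a(-42, h) + x) = (127 - 17619) + ((2 - 42)**2 + 4486) = -17492 + ((-40)**2 + 4486) = -17492 + (1600 + 4486) = -17492 + 6086 = -11406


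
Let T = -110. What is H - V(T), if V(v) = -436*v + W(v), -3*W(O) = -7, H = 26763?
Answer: -63598/3 ≈ -21199.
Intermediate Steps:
W(O) = 7/3 (W(O) = -⅓*(-7) = 7/3)
V(v) = 7/3 - 436*v (V(v) = -436*v + 7/3 = 7/3 - 436*v)
H - V(T) = 26763 - (7/3 - 436*(-110)) = 26763 - (7/3 + 47960) = 26763 - 1*143887/3 = 26763 - 143887/3 = -63598/3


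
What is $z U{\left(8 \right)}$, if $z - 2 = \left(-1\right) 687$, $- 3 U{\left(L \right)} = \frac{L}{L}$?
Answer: $\frac{685}{3} \approx 228.33$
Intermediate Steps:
$U{\left(L \right)} = - \frac{1}{3}$ ($U{\left(L \right)} = - \frac{L \frac{1}{L}}{3} = \left(- \frac{1}{3}\right) 1 = - \frac{1}{3}$)
$z = -685$ ($z = 2 - 687 = -685$)
$z U{\left(8 \right)} = \left(-685\right) \left(- \frac{1}{3}\right) = \frac{685}{3}$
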